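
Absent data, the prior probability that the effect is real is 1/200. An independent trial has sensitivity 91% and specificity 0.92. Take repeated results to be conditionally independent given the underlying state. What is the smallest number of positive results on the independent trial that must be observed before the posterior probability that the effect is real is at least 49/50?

4

Prior odds = 0.005/0.995 = 1/199.
False-positive rate = 1 − 0.92 = 0.08; likelihood ratio of a positive = 0.91/0.08 = 11.375.
Target posterior odds = 0.98/0.02 = 49.
Need (1/199) × 11.375ⁿ ≥ 49, i.e. 11.375ⁿ ≥ 9751.
11.375³ = 753571/512 falls short of 9751 but 11.375⁴ = 68574961/4096 reaches it, so n = 4.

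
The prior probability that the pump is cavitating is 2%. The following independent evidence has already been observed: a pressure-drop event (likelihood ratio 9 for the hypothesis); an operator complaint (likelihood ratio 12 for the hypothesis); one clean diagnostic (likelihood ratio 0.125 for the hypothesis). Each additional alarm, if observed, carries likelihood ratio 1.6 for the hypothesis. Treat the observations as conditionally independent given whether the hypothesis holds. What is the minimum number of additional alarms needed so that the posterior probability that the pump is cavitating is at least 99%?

Prior odds = 0.02/0.98 = 1/49.
Combined Bayes factor of the evidence already in hand = 9 × 12 × 0.125 = 13.5.
Odds after that evidence = (1/49) × 13.5 = 27/98.
Target odds = 0.99/0.01 = 99.
Need 1.6ⁿ ≥ 99 ÷ (27/98) = 1078/3.
1.6¹² ≈281.475 falls short of 1078/3 but 1.6¹³ ≈450.36 reaches it, so n = 13.

13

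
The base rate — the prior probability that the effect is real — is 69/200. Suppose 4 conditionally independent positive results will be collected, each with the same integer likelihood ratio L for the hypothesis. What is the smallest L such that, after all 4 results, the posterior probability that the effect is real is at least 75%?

Prior odds = 0.345/0.655 = 69/131.
Target odds = 0.75/0.25 = 3.
Need L⁴ ≥ 3 ÷ (69/131) = 131/23.
1⁴ = 1 < 131/23 ≤ 16 = 2⁴, so L = 2.

2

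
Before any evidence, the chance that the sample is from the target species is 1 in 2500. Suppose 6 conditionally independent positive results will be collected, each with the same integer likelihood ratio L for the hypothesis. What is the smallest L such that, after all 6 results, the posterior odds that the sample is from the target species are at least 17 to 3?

5

Prior odds = 0.0004/0.9996 = 1/2499.
Target odds = 17/3.
Need L⁶ ≥ 17/3 ÷ (1/2499) = 14161.
4⁶ = 4096 < 14161 ≤ 15625 = 5⁶, so L = 5.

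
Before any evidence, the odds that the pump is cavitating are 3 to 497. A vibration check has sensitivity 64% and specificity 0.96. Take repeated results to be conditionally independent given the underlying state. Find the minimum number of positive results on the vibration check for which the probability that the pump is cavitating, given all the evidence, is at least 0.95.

3

Prior odds = 3/497.
False-positive rate = 1 − 0.96 = 0.04; likelihood ratio of a positive = 0.64/0.04 = 16.
Target odds: 0.95 ÷ 0.05 = 19.
Need (3/497) × 16ⁿ ≥ 19, i.e. 16ⁿ ≥ 9443/3.
16² = 256 falls short of 9443/3 but 16³ = 4096 reaches it, so n = 3.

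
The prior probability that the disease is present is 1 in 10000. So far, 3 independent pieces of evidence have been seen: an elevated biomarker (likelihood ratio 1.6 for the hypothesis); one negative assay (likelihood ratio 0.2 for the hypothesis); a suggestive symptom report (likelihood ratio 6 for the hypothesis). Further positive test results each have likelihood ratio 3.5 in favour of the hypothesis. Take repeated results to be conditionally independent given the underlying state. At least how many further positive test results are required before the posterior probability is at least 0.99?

Prior odds = 0.0001/0.9999 = 1/9999.
Combined Bayes factor of the evidence already in hand = 1.6 × 0.2 × 6 = 1.92.
Odds after that evidence = (1/9999) × 1.92 = 16/83325.
Target odds = 0.99/0.01 = 99.
Need 3.5ⁿ ≥ 99 ÷ (16/83325) = 515573.4375.
3.5¹⁰ = 282475249/1024 falls short of 515573.4375 but 3.5¹¹ ≈965492 reaches it, so n = 11.

11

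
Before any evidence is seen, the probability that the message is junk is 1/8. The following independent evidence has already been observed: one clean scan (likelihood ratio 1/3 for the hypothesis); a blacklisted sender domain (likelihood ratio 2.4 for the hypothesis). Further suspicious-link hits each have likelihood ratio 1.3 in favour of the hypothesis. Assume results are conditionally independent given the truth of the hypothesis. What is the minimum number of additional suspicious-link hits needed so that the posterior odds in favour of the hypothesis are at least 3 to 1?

Prior odds = 0.125/0.875 = 1/7.
Combined Bayes factor of the evidence already in hand = (1/3) × 2.4 = 0.8.
Odds after that evidence = (1/7) × 0.8 = 4/35.
Target odds = 3.
Need 1.3ⁿ ≥ 3 ÷ (4/35) = 26.25.
1.3¹² ≈23.2981 falls short of 26.25 but 1.3¹³ ≈30.2875 reaches it, so n = 13.

13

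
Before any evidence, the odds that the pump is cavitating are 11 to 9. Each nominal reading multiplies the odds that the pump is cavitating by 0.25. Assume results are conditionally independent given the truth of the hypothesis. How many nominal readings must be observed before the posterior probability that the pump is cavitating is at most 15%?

Prior odds = 11/9.
Likelihood ratio per nominal reading = 0.25.
Target posterior odds = 0.15/0.85 = 3/17.
Require 0.25ⁿ ≤ 3/17 ÷ (11/9) = 27/187.
0.25¹ = 0.25 is still above 27/187 but 0.25² = 0.0625 is at or below it, so n = 2.

2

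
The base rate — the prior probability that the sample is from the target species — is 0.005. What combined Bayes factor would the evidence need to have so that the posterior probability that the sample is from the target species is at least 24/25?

Prior odds = 0.005/0.995 = 1/199.
Target odds = 0.96/0.04 = 24.
Required Bayes factor = 24 ÷ (1/199) = 4776.

4776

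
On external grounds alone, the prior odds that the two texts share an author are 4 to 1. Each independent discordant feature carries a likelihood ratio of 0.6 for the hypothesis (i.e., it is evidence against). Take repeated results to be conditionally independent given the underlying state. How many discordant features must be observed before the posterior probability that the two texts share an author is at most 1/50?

11

Prior odds = 4.
Likelihood ratio per discordant feature = 0.6.
Target posterior odds = 0.02/0.98 = 1/49.
Require 0.6ⁿ ≤ 1/49 ÷ 4 = 1/196.
0.6¹⁰ = 59049/9765625 is still above 1/196 but 0.6¹¹ = 177147/48828125 is at or below it, so n = 11.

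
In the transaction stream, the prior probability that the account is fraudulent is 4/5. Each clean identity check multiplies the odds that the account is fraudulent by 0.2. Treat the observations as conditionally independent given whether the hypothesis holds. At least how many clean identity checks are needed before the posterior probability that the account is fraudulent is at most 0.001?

6

Prior odds = 0.8/0.2 = 4.
Likelihood ratio per clean identity check = 0.2.
Target posterior odds = 0.001/0.999 = 1/999.
Need 4 × 0.2ⁿ ≤ 1/999, i.e. 0.2ⁿ ≤ 1/3996.
0.2⁵ = 0.00032 is still above 1/3996 but 0.2⁶ = 1/15625 is at or below it, so n = 6.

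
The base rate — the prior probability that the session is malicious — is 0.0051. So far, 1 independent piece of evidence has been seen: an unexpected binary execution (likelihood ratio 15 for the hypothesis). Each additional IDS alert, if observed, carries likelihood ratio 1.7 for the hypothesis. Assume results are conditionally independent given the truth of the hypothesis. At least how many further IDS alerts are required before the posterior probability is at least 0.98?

Prior odds = 0.0051/0.9949 = 51/9949.
Bayes factor of the evidence already in hand = 15.
Odds after that evidence = (51/9949) × 15 = 765/9949.
Target odds = 0.98/0.02 = 49.
Need 1.7ⁿ ≥ 49 ÷ (765/9949) = 487501/765.
1.7¹² ≈582.622 falls short of 487501/765 but 1.7¹³ ≈990.458 reaches it, so n = 13.

13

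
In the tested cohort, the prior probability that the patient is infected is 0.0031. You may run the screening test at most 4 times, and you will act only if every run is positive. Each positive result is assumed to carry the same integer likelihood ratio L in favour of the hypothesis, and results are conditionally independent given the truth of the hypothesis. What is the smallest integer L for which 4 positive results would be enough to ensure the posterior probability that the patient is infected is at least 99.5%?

16

Prior odds = 0.0031/0.9969 = 31/9969.
Target odds = 0.995/0.005 = 199.
Need L⁴ ≥ 199 ÷ (31/9969) = 1983831/31.
15⁴ = 50625 < 1983831/31 ≤ 65536 = 16⁴, so L = 16.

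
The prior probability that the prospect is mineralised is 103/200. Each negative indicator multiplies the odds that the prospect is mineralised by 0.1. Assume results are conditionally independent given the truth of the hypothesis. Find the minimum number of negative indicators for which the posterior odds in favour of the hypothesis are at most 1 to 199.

3

Prior odds = 0.515/0.485 = 103/97.
Likelihood ratio per negative indicator = 0.1.
Target odds = 1/199.
Require 0.1ⁿ ≤ 1/199 ÷ (103/97) = 97/20497.
0.1² = 0.01 is still above 97/20497 but 0.1³ = 0.001 is at or below it, so n = 3.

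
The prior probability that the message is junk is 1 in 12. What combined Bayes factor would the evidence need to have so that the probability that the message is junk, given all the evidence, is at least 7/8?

Prior odds = (1/12)/(11/12) = 1/11.
Target odds = 0.875/0.125 = 7.
Required Bayes factor = 7 ÷ (1/11) = 77.

77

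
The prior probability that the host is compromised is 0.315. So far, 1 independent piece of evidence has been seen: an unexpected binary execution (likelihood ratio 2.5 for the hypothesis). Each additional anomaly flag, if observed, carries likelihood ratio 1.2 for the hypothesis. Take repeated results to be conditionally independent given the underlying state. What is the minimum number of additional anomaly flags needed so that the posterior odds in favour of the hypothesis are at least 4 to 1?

7

Prior odds = 0.315/0.685 = 63/137.
Bayes factor of the evidence already in hand = 2.5.
Odds after that evidence = (63/137) × 2.5 = 315/274.
Target odds = 4.
Need 1.2ⁿ ≥ 4 ÷ (315/274) = 1096/315.
1.2⁶ = 46656/15625 falls short of 1096/315 but 1.2⁷ = 279936/78125 reaches it, so n = 7.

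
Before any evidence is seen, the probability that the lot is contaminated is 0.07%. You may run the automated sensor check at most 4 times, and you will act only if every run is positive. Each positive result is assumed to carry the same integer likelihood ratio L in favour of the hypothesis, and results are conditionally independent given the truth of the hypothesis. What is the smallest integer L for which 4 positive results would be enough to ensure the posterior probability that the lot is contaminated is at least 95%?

13

Prior odds = 0.0007/0.9993 = 7/9993.
Target odds = 0.95/0.05 = 19.
Need L⁴ ≥ 19 ÷ (7/9993) = 189867/7.
12⁴ = 20736 < 189867/7 ≤ 28561 = 13⁴, so L = 13.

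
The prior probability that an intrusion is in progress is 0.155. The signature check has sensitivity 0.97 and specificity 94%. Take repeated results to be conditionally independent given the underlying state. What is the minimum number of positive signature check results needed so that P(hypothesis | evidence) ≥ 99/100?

3

Prior odds: 0.155 ÷ 0.845 = 31/169.
False-positive rate = 1 − 0.94 = 0.06; likelihood ratio of a positive = 0.97/0.06 = 97/6.
Target posterior odds = 0.99/0.01 = 99.
Require (97/6)ⁿ ≥ 99 ÷ (31/169) = 16731/31.
(97/6)² = 9409/36 falls short of 16731/31 but (97/6)³ = 912673/216 reaches it, so n = 3.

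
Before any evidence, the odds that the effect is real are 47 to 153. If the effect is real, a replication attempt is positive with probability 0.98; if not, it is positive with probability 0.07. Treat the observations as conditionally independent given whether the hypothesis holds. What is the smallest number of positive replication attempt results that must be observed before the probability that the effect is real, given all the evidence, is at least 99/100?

Prior odds = 47/153.
Likelihood ratio of a positive = 0.98/0.07 = 14.
Target odds: 0.99 ÷ 0.01 = 99.
Need (47/153) × 14ⁿ ≥ 99, i.e. 14ⁿ ≥ 15147/47.
14² = 196 falls short of 15147/47 but 14³ = 2744 reaches it, so n = 3.

3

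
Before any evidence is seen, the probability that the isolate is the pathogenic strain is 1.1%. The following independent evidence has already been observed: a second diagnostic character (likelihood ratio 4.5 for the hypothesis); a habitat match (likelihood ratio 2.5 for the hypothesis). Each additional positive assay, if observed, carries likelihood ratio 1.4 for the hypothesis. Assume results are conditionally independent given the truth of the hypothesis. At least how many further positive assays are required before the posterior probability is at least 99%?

20

Prior odds = 0.011/0.989 = 11/989.
Combined Bayes factor of the evidence already in hand = 4.5 × 2.5 = 11.25.
Odds after that evidence = (11/989) × 11.25 = 495/3956.
Target odds = 0.99/0.01 = 99.
Need 1.4ⁿ ≥ 99 ÷ (495/3956) = 791.2.
1.4¹⁹ ≈597.63 falls short of 791.2 but 1.4²⁰ ≈836.683 reaches it, so n = 20.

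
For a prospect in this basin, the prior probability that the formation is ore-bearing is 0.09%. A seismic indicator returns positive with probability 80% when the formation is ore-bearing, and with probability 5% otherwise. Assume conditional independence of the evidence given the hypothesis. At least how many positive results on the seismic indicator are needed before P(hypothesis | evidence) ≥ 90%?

Prior odds: 0.0009 ÷ 0.9991 = 9/9991.
Likelihood ratio of a positive result = 0.8/0.05 = 16.
Target posterior odds = 0.9/0.1 = 9.
Require 16ⁿ ≥ 9 ÷ (9/9991) = 9991.
16³ = 4096 falls short of 9991 but 16⁴ = 65536 reaches it, so n = 4.

4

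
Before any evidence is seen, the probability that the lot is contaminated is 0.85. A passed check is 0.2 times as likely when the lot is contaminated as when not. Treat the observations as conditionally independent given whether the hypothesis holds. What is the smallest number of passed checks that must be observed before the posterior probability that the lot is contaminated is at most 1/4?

Prior odds: 0.85 ÷ 0.15 = 17/3.
Likelihood ratio per passed check = 0.2.
Target odds: 0.25 ÷ 0.75 = 1/3.
Require 0.2ⁿ ≤ 1/3 ÷ (17/3) = 1/17.
0.2¹ = 0.2 is still above 1/17 but 0.2² = 0.04 is at or below it, so n = 2.

2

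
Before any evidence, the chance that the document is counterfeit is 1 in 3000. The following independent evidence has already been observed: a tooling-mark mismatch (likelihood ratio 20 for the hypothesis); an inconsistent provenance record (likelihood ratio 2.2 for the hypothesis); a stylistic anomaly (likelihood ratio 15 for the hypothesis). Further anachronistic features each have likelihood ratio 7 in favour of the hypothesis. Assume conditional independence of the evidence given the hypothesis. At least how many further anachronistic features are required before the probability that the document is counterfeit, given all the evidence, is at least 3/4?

2

Prior odds = (1/3000)/(2999/3000) = 1/2999.
Combined Bayes factor of the evidence already in hand = 20 × 2.2 × 15 = 660.
Odds after that evidence = (1/2999) × 660 = 660/2999.
Target odds = 0.75/0.25 = 3.
Need 7ⁿ ≥ 3 ÷ (660/2999) = 2999/220.
7¹ = 7 falls short of 2999/220 but 7² = 49 reaches it, so n = 2.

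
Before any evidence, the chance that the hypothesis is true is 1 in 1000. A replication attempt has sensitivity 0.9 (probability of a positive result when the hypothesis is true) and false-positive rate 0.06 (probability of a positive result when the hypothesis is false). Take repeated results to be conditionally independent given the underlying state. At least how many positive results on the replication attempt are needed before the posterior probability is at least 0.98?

4

Prior odds: 0.001 ÷ 0.999 = 1/999.
Likelihood ratio of a positive result = 0.9/0.06 = 15.
Target odds: 0.98 ÷ 0.02 = 49.
Require 15ⁿ ≥ 49 ÷ (1/999) = 48951.
15³ = 3375 falls short of 48951 but 15⁴ = 50625 reaches it, so n = 4.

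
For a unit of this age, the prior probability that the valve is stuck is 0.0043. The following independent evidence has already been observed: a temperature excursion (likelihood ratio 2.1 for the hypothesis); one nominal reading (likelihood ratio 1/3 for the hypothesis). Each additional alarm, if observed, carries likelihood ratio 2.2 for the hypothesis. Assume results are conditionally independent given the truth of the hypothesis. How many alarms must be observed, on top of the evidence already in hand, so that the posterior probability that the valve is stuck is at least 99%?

14

Prior odds = 0.0043/0.9957 = 43/9957.
Combined Bayes factor of the evidence already in hand = 2.1 × (1/3) = 0.7.
Odds after that evidence = (43/9957) × 0.7 = 301/99570.
Target odds = 0.99/0.01 = 99.
Need 2.2ⁿ ≥ 99 ÷ (301/99570) = 9857430/301.
2.2¹³ ≈28281 falls short of 9857430/301 but 2.2¹⁴ ≈62218.2 reaches it, so n = 14.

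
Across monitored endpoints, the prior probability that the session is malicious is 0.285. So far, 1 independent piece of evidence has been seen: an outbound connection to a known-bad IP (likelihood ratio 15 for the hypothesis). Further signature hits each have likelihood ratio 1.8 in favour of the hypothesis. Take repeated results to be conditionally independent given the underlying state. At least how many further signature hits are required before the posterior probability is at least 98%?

Prior odds = 0.285/0.715 = 57/143.
Bayes factor of the evidence already in hand = 15.
Odds after that evidence = (57/143) × 15 = 855/143.
Target odds = 0.98/0.02 = 49.
Need 1.8ⁿ ≥ 49 ÷ (855/143) = 7007/855.
1.8³ = 5.832 falls short of 7007/855 but 1.8⁴ = 10.4976 reaches it, so n = 4.

4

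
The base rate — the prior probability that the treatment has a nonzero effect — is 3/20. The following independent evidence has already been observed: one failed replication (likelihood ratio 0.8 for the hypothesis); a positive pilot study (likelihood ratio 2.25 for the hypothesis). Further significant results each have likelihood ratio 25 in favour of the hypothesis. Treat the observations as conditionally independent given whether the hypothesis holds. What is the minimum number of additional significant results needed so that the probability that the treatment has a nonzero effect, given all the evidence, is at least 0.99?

Prior odds = 0.15/0.85 = 3/17.
Combined Bayes factor of the evidence already in hand = 0.8 × 2.25 = 1.8.
Odds after that evidence = (3/17) × 1.8 = 27/85.
Target odds = 0.99/0.01 = 99.
Need 25ⁿ ≥ 99 ÷ (27/85) = 935/3.
25¹ = 25 falls short of 935/3 but 25² = 625 reaches it, so n = 2.

2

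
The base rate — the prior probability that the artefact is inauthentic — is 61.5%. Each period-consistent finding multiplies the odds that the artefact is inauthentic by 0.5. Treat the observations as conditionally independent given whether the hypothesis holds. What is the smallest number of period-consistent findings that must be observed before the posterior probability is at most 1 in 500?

10

Prior odds = 0.615/0.385 = 123/77.
Likelihood ratio per period-consistent finding = 0.5.
Target odds: 0.002 ÷ 0.998 = 1/499.
Need (123/77) × 0.5ⁿ ≤ 1/499, i.e. 0.5ⁿ ≤ 77/61377.
0.5⁹ = 0.001953125 is still above 77/61377 but 0.5¹⁰ = 1/1024 is at or below it, so n = 10.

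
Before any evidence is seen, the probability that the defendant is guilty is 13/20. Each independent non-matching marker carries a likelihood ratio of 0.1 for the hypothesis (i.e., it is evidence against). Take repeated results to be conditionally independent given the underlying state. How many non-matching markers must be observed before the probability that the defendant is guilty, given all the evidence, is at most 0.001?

4

Prior odds = 0.65/0.35 = 13/7.
Likelihood ratio per non-matching marker = 0.1.
Target posterior odds = 0.001/0.999 = 1/999.
Need (13/7) × 0.1ⁿ ≤ 1/999, i.e. 0.1ⁿ ≤ 7/12987.
0.1³ = 0.001 is still above 7/12987 but 0.1⁴ = 0.0001 is at or below it, so n = 4.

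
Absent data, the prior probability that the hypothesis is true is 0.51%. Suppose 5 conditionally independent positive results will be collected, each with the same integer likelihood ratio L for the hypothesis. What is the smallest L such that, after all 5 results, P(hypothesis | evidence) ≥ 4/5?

Prior odds = 0.0051/0.9949 = 51/9949.
Target odds = 0.8/0.2 = 4.
Need L⁵ ≥ 4 ÷ (51/9949) = 39796/51.
3⁵ = 243 < 39796/51 ≤ 1024 = 4⁵, so L = 4.

4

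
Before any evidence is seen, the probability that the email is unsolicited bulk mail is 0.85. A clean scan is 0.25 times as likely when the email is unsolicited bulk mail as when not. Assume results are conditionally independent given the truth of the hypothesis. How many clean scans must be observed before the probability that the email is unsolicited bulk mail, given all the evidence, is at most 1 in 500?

Prior odds = 0.85/0.15 = 17/3.
Likelihood ratio per clean scan = 0.25.
Target odds: 0.002 ÷ 0.998 = 1/499.
Need (17/3) × 0.25ⁿ ≤ 1/499, i.e. 0.25ⁿ ≤ 3/8483.
0.25⁵ = 1/1024 is still above 3/8483 but 0.25⁶ = 1/4096 is at or below it, so n = 6.

6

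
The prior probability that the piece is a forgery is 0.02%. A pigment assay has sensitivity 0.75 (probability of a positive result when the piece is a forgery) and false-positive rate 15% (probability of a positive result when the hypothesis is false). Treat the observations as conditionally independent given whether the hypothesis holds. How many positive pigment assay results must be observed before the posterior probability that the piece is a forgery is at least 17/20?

Prior odds = 0.0002/0.9998 = 1/4999.
Likelihood ratio of a positive result = 0.75/0.15 = 5.
Target odds: 0.85 ÷ 0.15 = 17/3.
Require 5ⁿ ≥ 17/3 ÷ (1/4999) = 84983/3.
5⁶ = 15625 falls short of 84983/3 but 5⁷ = 78125 reaches it, so n = 7.

7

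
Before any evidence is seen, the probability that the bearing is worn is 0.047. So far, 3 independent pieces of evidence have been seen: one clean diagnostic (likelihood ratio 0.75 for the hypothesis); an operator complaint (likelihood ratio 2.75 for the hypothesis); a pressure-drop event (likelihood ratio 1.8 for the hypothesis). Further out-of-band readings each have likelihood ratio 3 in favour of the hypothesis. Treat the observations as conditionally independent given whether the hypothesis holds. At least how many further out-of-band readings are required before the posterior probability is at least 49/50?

6

Prior odds = 0.047/0.953 = 47/953.
Combined Bayes factor of the evidence already in hand = 0.75 × 2.75 × 1.8 = 3.7125.
Odds after that evidence = (47/953) × 3.7125 = 13959/76240.
Target odds = 0.98/0.02 = 49.
Need 3ⁿ ≥ 49 ÷ (13959/76240) = 3735760/13959.
3⁵ = 243 falls short of 3735760/13959 but 3⁶ = 729 reaches it, so n = 6.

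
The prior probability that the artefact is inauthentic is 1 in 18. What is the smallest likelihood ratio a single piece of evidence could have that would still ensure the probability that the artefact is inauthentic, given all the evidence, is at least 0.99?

Prior odds = (1/18)/(17/18) = 1/17.
Target odds = 0.99/0.01 = 99.
Required Bayes factor = 99 ÷ (1/17) = 1683.

1683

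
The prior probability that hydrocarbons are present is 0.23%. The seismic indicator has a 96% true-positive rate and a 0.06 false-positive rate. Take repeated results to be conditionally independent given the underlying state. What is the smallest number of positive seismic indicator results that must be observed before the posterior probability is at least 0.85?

3

Prior odds: 0.0023 ÷ 0.9977 = 23/9977.
Likelihood ratio of a positive result = 0.96/0.06 = 16.
Target odds: 0.85 ÷ 0.15 = 17/3.
Require 16ⁿ ≥ 17/3 ÷ (23/9977) = 169609/69.
16² = 256 falls short of 169609/69 but 16³ = 4096 reaches it, so n = 3.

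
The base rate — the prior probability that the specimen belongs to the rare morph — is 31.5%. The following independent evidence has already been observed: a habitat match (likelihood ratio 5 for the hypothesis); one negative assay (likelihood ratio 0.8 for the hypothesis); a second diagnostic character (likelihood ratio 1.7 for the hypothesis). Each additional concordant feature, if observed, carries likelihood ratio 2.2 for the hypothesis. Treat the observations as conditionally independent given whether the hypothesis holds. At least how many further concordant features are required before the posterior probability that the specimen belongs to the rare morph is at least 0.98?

4

Prior odds = 0.315/0.685 = 63/137.
Combined Bayes factor of the evidence already in hand = 5 × 0.8 × 1.7 = 6.8.
Odds after that evidence = (63/137) × 6.8 = 2142/685.
Target odds = 0.98/0.02 = 49.
Need 2.2ⁿ ≥ 49 ÷ (2142/685) = 4795/306.
2.2³ = 10.648 falls short of 4795/306 but 2.2⁴ = 23.4256 reaches it, so n = 4.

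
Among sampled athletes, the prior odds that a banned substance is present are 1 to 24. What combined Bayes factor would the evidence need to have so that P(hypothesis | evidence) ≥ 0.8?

Prior odds = 1/24.
Target odds = 0.8/0.2 = 4.
Required Bayes factor = 4 ÷ (1/24) = 96.

96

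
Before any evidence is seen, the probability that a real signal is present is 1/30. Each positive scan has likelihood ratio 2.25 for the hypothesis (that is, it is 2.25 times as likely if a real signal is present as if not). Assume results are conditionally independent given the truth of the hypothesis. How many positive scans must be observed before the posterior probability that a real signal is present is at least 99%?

10

Prior odds: (1/30) ÷ (29/30) = 1/29.
Likelihood ratio per positive scan = 2.25.
Target posterior odds = 0.99/0.01 = 99.
Need (1/29) × 2.25ⁿ ≥ 99, i.e. 2.25ⁿ ≥ 2871.
2.25⁹ = 387420489/262144 falls short of 2871 but 2.25¹⁰ ≈3325.26 reaches it, so n = 10.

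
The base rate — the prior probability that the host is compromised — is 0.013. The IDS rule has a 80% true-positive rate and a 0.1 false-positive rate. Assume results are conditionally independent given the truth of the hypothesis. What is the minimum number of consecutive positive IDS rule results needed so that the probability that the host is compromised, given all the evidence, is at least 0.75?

Prior odds = 0.013/0.987 = 13/987.
Likelihood ratio of a positive result = 0.8/0.1 = 8.
Target odds: 0.75 ÷ 0.25 = 3.
Need (13/987) × 8ⁿ ≥ 3, i.e. 8ⁿ ≥ 2961/13.
8² = 64 falls short of 2961/13 but 8³ = 512 reaches it, so n = 3.

3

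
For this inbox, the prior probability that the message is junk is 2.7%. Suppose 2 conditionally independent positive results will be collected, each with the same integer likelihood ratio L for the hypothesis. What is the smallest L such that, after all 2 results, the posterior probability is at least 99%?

60

Prior odds = 0.027/0.973 = 27/973.
Target odds = 0.99/0.01 = 99.
Need L² ≥ 99 ÷ (27/973) = 10703/3.
59² = 3481 < 10703/3 ≤ 3600 = 60², so L = 60.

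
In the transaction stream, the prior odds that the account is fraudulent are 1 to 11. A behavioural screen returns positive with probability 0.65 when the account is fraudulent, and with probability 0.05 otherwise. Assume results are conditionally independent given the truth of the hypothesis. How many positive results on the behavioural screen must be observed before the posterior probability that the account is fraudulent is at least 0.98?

3

Prior odds = 1/11.
Likelihood ratio of a positive result = 0.65/0.05 = 13.
Target posterior odds = 0.98/0.02 = 49.
Require 13ⁿ ≥ 49 ÷ (1/11) = 539.
13² = 169 falls short of 539 but 13³ = 2197 reaches it, so n = 3.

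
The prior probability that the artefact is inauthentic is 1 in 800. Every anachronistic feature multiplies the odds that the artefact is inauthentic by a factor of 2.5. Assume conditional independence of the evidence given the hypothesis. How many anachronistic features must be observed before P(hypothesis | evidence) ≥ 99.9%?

15

Prior odds = 0.00125/0.99875 = 1/799.
Likelihood ratio per anachronistic feature = 2.5.
Target posterior odds = 0.999/0.001 = 999.
Require 2.5ⁿ ≥ 999 ÷ (1/799) = 798201.
2.5¹⁴ ≈372529 falls short of 798201 but 2.5¹⁵ ≈931323 reaches it, so n = 15.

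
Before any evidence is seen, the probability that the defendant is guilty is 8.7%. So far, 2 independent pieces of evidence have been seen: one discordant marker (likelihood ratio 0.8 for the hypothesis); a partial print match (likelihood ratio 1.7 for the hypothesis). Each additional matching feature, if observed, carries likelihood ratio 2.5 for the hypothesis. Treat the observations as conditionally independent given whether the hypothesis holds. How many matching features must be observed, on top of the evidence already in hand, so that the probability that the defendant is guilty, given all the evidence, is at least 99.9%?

Prior odds = 0.087/0.913 = 87/913.
Combined Bayes factor of the evidence already in hand = 0.8 × 1.7 = 1.36.
Odds after that evidence = (87/913) × 1.36 = 2958/22825.
Target odds = 0.999/0.001 = 999.
Need 2.5ⁿ ≥ 999 ÷ (2958/22825) = 7600725/986.
2.5⁹ = 1953125/512 falls short of 7600725/986 but 2.5¹⁰ = 9765625/1024 reaches it, so n = 10.

10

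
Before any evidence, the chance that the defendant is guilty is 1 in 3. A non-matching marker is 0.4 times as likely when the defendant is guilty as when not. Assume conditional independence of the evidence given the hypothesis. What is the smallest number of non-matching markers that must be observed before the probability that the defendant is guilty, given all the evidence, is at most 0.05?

3

Prior odds = (1/3)/(2/3) = 0.5.
Likelihood ratio per non-matching marker = 0.4.
Target posterior odds = 0.05/0.95 = 1/19.
Require 0.4ⁿ ≤ 1/19 ÷ 0.5 = 2/19.
0.4² = 0.16 is still above 2/19 but 0.4³ = 0.064 is at or below it, so n = 3.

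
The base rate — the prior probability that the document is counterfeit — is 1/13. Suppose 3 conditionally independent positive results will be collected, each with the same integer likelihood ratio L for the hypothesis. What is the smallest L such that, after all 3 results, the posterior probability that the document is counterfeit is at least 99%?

Prior odds = (1/13)/(12/13) = 1/12.
Target odds = 0.99/0.01 = 99.
Need L³ ≥ 99 ÷ (1/12) = 1188.
10³ = 1000 < 1188 ≤ 1331 = 11³, so L = 11.

11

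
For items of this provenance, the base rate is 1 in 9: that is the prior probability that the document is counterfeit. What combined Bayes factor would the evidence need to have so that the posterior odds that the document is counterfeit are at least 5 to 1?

Prior odds = (1/9)/(8/9) = 0.125.
Target odds = 5.
Required Bayes factor = 5 ÷ 0.125 = 40.

40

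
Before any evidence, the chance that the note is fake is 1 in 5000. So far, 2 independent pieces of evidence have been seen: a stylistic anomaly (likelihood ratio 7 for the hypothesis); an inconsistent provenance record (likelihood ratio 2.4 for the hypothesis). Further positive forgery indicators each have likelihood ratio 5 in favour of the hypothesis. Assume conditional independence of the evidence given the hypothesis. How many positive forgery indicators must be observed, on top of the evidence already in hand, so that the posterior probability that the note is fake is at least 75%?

5

Prior odds = 0.0002/0.9998 = 1/4999.
Combined Bayes factor of the evidence already in hand = 7 × 2.4 = 16.8.
Odds after that evidence = (1/4999) × 16.8 = 84/24995.
Target odds = 0.75/0.25 = 3.
Need 5ⁿ ≥ 3 ÷ (84/24995) = 24995/28.
5⁴ = 625 falls short of 24995/28 but 5⁵ = 3125 reaches it, so n = 5.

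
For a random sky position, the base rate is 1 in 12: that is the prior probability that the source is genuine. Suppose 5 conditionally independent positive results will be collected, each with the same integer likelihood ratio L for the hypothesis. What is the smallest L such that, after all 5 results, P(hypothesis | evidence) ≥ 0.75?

Prior odds = (1/12)/(11/12) = 1/11.
Target odds = 0.75/0.25 = 3.
Need L⁵ ≥ 3 ÷ (1/11) = 33.
2⁵ = 32 < 33 ≤ 243 = 3⁵, so L = 3.

3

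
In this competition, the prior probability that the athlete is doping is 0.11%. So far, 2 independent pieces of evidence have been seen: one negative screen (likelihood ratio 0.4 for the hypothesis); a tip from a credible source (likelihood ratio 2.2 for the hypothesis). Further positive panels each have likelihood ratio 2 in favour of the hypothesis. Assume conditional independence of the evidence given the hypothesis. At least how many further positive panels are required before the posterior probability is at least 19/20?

Prior odds = 0.0011/0.9989 = 11/9989.
Combined Bayes factor of the evidence already in hand = 0.4 × 2.2 = 0.88.
Odds after that evidence = (11/9989) × 0.88 = 242/249725.
Target odds = 0.95/0.05 = 19.
Need 2ⁿ ≥ 19 ÷ (242/249725) = 4744775/242.
2¹⁴ = 16384 falls short of 4744775/242 but 2¹⁵ = 32768 reaches it, so n = 15.

15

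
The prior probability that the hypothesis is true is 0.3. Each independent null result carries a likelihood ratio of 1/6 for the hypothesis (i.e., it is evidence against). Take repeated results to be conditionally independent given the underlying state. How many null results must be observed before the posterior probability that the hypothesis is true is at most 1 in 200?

3

Prior odds: 0.3 ÷ 0.7 = 3/7.
Likelihood ratio per null result = 1/6.
Target odds: 0.005 ÷ 0.995 = 1/199.
Need (3/7) × (1/6)ⁿ ≤ 1/199, i.e. (1/6)ⁿ ≤ 7/597.
(1/6)² = 1/36 is still above 7/597 but (1/6)³ = 1/216 is at or below it, so n = 3.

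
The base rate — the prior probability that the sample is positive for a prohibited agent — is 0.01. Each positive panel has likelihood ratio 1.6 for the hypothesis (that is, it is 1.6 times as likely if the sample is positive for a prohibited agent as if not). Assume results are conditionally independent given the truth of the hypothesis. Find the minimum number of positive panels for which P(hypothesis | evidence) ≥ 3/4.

13

Prior odds = 0.01/0.99 = 1/99.
Likelihood ratio per positive panel = 1.6.
Target posterior odds = 0.75/0.25 = 3.
Require 1.6ⁿ ≥ 3 ÷ (1/99) = 297.
1.6¹² ≈281.475 falls short of 297 but 1.6¹³ ≈450.36 reaches it, so n = 13.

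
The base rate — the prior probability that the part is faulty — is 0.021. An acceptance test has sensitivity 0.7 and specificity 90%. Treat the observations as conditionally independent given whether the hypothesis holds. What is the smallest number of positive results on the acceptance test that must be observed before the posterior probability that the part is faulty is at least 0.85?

Prior odds: 0.021 ÷ 0.979 = 21/979.
False-positive rate = 1 − 0.9 = 0.1; likelihood ratio of a positive = 0.7/0.1 = 7.
Target odds: 0.85 ÷ 0.15 = 17/3.
Require 7ⁿ ≥ 17/3 ÷ (21/979) = 16643/63.
7² = 49 falls short of 16643/63 but 7³ = 343 reaches it, so n = 3.

3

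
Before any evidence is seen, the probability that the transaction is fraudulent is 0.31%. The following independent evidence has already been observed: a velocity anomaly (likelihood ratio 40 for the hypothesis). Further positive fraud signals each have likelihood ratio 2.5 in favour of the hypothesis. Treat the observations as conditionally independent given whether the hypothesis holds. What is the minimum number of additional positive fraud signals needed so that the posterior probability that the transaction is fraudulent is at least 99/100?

8

Prior odds = 0.0031/0.9969 = 31/9969.
Bayes factor of the evidence already in hand = 40.
Odds after that evidence = (31/9969) × 40 = 1240/9969.
Target odds = 0.99/0.01 = 99.
Need 2.5ⁿ ≥ 99 ÷ (1240/9969) = 986931/1240.
2.5⁷ = 610.3515625 falls short of 986931/1240 but 2.5⁸ = 390625/256 reaches it, so n = 8.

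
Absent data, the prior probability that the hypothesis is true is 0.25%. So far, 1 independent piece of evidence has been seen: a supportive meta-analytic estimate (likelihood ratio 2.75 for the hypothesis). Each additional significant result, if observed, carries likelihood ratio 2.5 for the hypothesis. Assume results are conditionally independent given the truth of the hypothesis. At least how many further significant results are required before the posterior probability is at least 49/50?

Prior odds = 0.0025/0.9975 = 1/399.
Bayes factor of the evidence already in hand = 2.75.
Odds after that evidence = (1/399) × 2.75 = 11/1596.
Target odds = 0.98/0.02 = 49.
Need 2.5ⁿ ≥ 49 ÷ (11/1596) = 78204/11.
2.5⁹ = 1953125/512 falls short of 78204/11 but 2.5¹⁰ = 9765625/1024 reaches it, so n = 10.

10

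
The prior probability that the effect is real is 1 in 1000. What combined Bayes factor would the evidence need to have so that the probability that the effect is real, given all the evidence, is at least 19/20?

18981

Prior odds = 0.001/0.999 = 1/999.
Target odds = 0.95/0.05 = 19.
Required Bayes factor = 19 ÷ (1/999) = 18981.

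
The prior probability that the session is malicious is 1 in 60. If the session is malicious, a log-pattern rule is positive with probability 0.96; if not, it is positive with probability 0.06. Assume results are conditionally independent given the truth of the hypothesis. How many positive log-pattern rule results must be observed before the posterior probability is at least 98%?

3

Prior odds = (1/60)/(59/60) = 1/59.
Likelihood ratio of a positive = 0.96/0.06 = 16.
Target posterior odds = 0.98/0.02 = 49.
Need (1/59) × 16ⁿ ≥ 49, i.e. 16ⁿ ≥ 2891.
16² = 256 falls short of 2891 but 16³ = 4096 reaches it, so n = 3.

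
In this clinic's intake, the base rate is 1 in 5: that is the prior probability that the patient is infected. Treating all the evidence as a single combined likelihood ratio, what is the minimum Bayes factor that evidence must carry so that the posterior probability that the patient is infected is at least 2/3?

8

Prior odds = 0.2/0.8 = 0.25.
Target odds = (2/3)/(1/3) = 2.
Required Bayes factor = 2 ÷ 0.25 = 8.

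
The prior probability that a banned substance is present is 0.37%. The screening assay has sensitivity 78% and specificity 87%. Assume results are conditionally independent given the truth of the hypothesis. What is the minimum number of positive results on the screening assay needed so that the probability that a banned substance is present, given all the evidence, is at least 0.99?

6

Prior odds: 0.0037 ÷ 0.9963 = 37/9963.
False-positive rate = 1 − 0.87 = 0.13; likelihood ratio of a positive = 0.78/0.13 = 6.
Target posterior odds = 0.99/0.01 = 99.
Require 6ⁿ ≥ 99 ÷ (37/9963) = 986337/37.
6⁵ = 7776 falls short of 986337/37 but 6⁶ = 46656 reaches it, so n = 6.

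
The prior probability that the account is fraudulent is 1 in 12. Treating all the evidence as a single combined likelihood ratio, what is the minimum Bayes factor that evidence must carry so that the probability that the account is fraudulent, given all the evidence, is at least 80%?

44

Prior odds = (1/12)/(11/12) = 1/11.
Target odds = 0.8/0.2 = 4.
Required Bayes factor = 4 ÷ (1/11) = 44.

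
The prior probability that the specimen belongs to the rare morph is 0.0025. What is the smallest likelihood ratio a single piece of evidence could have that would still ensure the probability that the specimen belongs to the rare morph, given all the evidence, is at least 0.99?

Prior odds = 0.0025/0.9975 = 1/399.
Target odds = 0.99/0.01 = 99.
Required Bayes factor = 99 ÷ (1/399) = 39501.

39501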